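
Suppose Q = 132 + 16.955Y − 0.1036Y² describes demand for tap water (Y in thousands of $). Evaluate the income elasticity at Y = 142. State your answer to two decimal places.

-3.93

At Y = 142: Q = 450.6196.
dQ/dY = 16.955 − 0.2072Y = -12.46740.
η = (dQ/dY)·(Y/Q) = -12.46740 × (142/450.6196) = -3.93.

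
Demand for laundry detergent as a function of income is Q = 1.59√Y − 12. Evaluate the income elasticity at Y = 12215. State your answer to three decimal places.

At Y = 12215: Q = 163.729.
dQ/dY = 1.59/(2√Y) = 0.00719317 at this income.
η = (dQ/dY)·(Y/Q) = 0.00719317 × (12215/163.729) = 0.537.

0.537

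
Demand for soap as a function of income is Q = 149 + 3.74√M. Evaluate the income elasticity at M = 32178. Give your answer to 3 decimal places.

0.409

At M = 32178: Q = 819.890.
dQ/dM = 3.74/(2√M) = 0.0104247 at this income.
η = (dQ/dM)·(M/Q) = 0.0104247 × (32178/819.890) = 0.409.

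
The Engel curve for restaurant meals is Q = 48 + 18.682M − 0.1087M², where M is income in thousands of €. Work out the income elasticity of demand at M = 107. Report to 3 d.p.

At M = 107: Q = 802.4677.
dQ/dM = 18.682 − 0.2174M = -4.57980.
η = (dQ/dM)·(M/Q) = -4.57980 × (107/802.4677) = -0.611.

-0.611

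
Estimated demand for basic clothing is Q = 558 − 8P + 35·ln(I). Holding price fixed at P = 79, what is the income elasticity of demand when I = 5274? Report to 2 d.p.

At P = 79, I = 5274: Q = 225.969.
Holding P constant, ∂Q/∂I = 35/I = 0.00663633.
η_I = (∂Q/∂I)·(I/Q) = 0.00663633 × (5274/225.969) = 0.15.

0.15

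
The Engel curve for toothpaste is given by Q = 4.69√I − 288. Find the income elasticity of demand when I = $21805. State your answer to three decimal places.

At I = 21805: Q = 404.550.
dQ/dI = 4.69/(2√I) = 0.0158805 at this income.
η = (dQ/dI)·(I/Q) = 0.0158805 × (21805/404.550) = 0.856.

0.856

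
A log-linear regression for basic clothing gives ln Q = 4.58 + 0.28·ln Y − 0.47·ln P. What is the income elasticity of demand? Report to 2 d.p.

0.28

In a log-linear demand, the coefficient on ln Y is the income elasticity.
So η = 0.28.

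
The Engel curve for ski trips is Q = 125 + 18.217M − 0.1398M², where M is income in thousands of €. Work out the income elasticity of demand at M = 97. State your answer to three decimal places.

-1.498

At M = 97: Q = 576.6708.
dQ/dM = 18.217 − 0.2796M = -8.90420.
η = (dQ/dM)·(M/Q) = -8.90420 × (97/576.6708) = -1.498.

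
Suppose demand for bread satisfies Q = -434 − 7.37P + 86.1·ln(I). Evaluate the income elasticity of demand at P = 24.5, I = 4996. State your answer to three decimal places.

0.725

At P = 24.5, I = 4996: Q = 118.696.
Holding P constant, ∂Q/∂I = 86.1/I = 0.0172338.
η_I = (∂Q/∂I)·(I/Q) = 0.0172338 × (4996/118.696) = 0.725.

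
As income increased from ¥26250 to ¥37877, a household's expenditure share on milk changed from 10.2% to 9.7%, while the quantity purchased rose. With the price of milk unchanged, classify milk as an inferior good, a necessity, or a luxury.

Quantity rises but the budget share falls as income rises, so 0 < η < 1.

necessity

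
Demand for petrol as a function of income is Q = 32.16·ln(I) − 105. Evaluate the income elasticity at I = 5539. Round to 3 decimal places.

0.187

At I = 5539: Q = 172.205.
dQ/dI = 32.16/I = 0.0058061 at this income.
η = (dQ/dI)·(I/Q) = 0.0058061 × (5539/172.205) = 0.187.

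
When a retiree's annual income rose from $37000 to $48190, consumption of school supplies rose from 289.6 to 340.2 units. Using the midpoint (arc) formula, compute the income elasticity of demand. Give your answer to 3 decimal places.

0.612

ΔQ = 340.2 − 289.6 = 50.6; midpoint Q̄ = (289.6 + 340.2)/2 = 314.9.
ΔI = 48190 − 37000 = 11190; midpoint Ī = (37000 + 48190)/2 = 42595.
η = (ΔQ/Q̄) ÷ (ΔI/Ī) = (50.6/314.9) ÷ (11190/42595) = 0.612.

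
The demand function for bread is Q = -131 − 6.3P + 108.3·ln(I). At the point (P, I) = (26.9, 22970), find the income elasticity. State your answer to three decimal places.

At P = 26.9, I = 22970: Q = 787.073.
Holding P constant, ∂Q/∂I = 108.3/I = 0.00471485.
η_I = (∂Q/∂I)·(I/Q) = 0.00471485 × (22970/787.073) = 0.138.

0.138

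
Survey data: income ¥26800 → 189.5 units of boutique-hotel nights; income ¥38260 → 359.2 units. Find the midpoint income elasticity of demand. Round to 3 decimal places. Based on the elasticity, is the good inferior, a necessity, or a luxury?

1.756 (luxury)

ΔQ = 359.2 − 189.5 = 169.7; midpoint Q̄ = (189.5 + 359.2)/2 = 274.35.
ΔI = 38260 − 26800 = 11460; midpoint Ī = (26800 + 38260)/2 = 32530.
η = (ΔQ/Q̄) ÷ (ΔI/Ī) = (169.7/274.35) ÷ (11460/32530) = 1.756.
η > 1 ⇒ luxury.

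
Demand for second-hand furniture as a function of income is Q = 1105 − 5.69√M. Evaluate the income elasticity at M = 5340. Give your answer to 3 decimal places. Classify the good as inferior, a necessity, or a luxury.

-0.302 (inferior good)

At M = 5340: Q = 689.202.
dQ/dM = -5.69/(2√M) = -0.0389324 at this income.
η = (dQ/dM)·(M/Q) = -0.0389324 × (5340/689.202) = -0.302.
Since η < 0, the good is an inferior good.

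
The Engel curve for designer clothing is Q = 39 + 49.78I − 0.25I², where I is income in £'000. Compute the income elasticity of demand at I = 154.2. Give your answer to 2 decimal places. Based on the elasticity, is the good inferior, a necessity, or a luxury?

At I = 154.2: Q = 1770.6660.
dQ/dI = 49.78 − 0.5I = -27.32000.
η = (dQ/dI)·(I/Q) = -27.32000 × (154.2/1770.6660) = -2.38.
η < 0 ⇒ inferior good.

-2.38 (inferior good)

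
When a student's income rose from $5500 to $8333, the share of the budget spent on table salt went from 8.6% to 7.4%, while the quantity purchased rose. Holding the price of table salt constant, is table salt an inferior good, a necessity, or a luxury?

Quantity rises but the budget share falls as income rises, so 0 < η < 1.

necessity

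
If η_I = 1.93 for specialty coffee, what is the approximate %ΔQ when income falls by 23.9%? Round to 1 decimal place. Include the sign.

-46.1%

%ΔQ ≈ η × %ΔI = 1.93 × (-23.9%) = -46.1%.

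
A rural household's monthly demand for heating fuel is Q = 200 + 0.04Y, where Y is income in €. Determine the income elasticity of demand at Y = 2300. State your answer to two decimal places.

At Y = 2300: Q = 292.000.
dQ/dY = 0.04.
η = (dQ/dY)·(Y/Q) = 0.04 × (2300/292.000) = 0.32.

0.32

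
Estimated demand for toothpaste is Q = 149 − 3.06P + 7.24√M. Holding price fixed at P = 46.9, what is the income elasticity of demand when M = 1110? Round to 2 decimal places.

At P = 46.9, M = 1110: Q = 246.699.
Holding P constant, ∂Q/∂M = 7.24/(2√M) = 0.108654.
η_M = (∂Q/∂M)·(M/Q) = 0.108654 × (1110/246.699) = 0.49.

0.49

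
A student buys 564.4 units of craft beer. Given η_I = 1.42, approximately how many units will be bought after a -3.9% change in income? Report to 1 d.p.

533.1

%ΔQ ≈ η × %ΔI = 1.42 × (-3.9%) = -5.538%.
New Q ≈ 564.4 × (1 − 0.05538) = 533.1.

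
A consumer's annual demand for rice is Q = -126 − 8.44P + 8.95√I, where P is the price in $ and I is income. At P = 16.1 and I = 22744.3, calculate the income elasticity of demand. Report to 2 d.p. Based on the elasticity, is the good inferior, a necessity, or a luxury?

At P = 16.1, I = 22744.3: Q = 1087.885.
Holding P constant, ∂Q/∂I = 8.95/(2√I) = 0.0296727.
η_I = (∂Q/∂I)·(I/Q) = 0.0296727 × (22744.3/1087.885) = 0.62.
Since 0 < η < 1, this is a necessity.

0.62 (necessity)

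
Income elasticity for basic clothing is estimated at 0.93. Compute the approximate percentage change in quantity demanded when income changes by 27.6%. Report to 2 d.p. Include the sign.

%ΔQ ≈ η × %ΔI = 0.93 × 27.6% = 25.67%.

25.67%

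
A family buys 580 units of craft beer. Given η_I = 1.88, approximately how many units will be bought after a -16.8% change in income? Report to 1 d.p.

%ΔQ ≈ η × %ΔI = 1.88 × (-16.8%) = -31.584%.
New Q ≈ 580 × (1 − 0.31584) = 396.8.

396.8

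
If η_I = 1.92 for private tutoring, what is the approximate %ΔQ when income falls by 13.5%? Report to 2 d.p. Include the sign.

%ΔQ ≈ η × %ΔI = 1.92 × (-13.5%) = -25.92%.

-25.92%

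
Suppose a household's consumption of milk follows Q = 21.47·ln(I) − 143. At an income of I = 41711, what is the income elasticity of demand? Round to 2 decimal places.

At I = 41711: Q = 85.409.
dQ/dI = 21.47/I = 0.000514732 at this income.
η = (dQ/dI)·(I/Q) = 0.000514732 × (41711/85.409) = 0.25.

0.25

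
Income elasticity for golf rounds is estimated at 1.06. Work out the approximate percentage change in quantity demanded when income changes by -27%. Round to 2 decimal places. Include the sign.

%ΔQ ≈ η × %ΔI = 1.06 × (-27%) = -28.62%.

-28.62%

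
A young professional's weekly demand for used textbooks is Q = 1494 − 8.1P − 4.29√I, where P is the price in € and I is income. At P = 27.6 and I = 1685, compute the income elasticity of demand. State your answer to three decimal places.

-0.080

At P = 27.6, I = 1685: Q = 1094.341.
Holding P constant, ∂Q/∂I = -4.29/(2√I) = -0.0522549.
η_I = (∂Q/∂I)·(I/Q) = -0.0522549 × (1685/1094.341) = -0.080.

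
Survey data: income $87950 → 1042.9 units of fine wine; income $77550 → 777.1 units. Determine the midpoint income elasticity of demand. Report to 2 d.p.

ΔQ = 777.1 − 1042.9 = -265.8; midpoint Q̄ = (1042.9 + 777.1)/2 = 910.
ΔI = 77550 − 87950 = -10400; midpoint Ī = (87950 + 77550)/2 = 82750.
η = (ΔQ/Q̄) ÷ (ΔI/Ī) = (-265.8/910) ÷ (-10400/82750) = 2.32.

2.32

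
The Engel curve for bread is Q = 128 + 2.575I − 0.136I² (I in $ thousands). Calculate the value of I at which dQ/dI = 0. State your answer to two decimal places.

dQ/dI = 2.575 − 0.272I.
The good is inferior where dQ/dI < 0. Setting dQ/dI = 0 gives I = 2.575 / 0.272 = 9.47.

9.47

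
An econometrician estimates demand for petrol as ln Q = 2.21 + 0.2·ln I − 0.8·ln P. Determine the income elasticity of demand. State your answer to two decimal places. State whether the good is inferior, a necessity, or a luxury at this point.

0.20 (necessity)

In a log-linear demand, the coefficient on ln I is the income elasticity.
So η = 0.20.
0 < η < 1 ⇒ necessity.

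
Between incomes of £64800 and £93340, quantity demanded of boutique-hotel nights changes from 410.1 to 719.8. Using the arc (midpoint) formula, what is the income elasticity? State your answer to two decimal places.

1.52

ΔQ = 719.8 − 410.1 = 309.7; midpoint Q̄ = (410.1 + 719.8)/2 = 564.95.
ΔI = 93340 − 64800 = 28540; midpoint Ī = (64800 + 93340)/2 = 79070.
η = (ΔQ/Q̄) ÷ (ΔI/Ī) = (309.7/564.95) ÷ (28540/79070) = 1.52.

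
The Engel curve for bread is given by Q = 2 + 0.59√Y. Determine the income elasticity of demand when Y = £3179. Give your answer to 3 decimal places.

At Y = 3179: Q = 35.266.
dQ/dY = 0.59/(2√Y) = 0.00523211 at this income.
η = (dQ/dY)·(Y/Q) = 0.00523211 × (3179/35.266) = 0.472.

0.472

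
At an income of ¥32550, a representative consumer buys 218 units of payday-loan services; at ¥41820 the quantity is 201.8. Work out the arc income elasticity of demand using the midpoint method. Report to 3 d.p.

ΔQ = 201.8 − 218 = -16.2; midpoint Q̄ = (218 + 201.8)/2 = 209.9.
ΔI = 41820 − 32550 = 9270; midpoint Ī = (32550 + 41820)/2 = 37185.
η = (ΔQ/Q̄) ÷ (ΔI/Ī) = (-16.2/209.9) ÷ (9270/37185) = -0.310.

-0.310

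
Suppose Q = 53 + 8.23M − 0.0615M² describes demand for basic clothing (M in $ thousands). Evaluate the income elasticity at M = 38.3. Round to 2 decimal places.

0.48

At M = 38.3: Q = 277.9953.
dQ/dM = 8.23 − 0.123M = 3.51910.
η = (dQ/dM)·(M/Q) = 3.51910 × (38.3/277.9953) = 0.48.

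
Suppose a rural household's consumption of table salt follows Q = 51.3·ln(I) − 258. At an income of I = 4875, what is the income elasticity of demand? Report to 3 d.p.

0.289

At I = 4875: Q = 177.633.
dQ/dI = 51.3/I = 0.0105231 at this income.
η = (dQ/dI)·(I/Q) = 0.0105231 × (4875/177.633) = 0.289.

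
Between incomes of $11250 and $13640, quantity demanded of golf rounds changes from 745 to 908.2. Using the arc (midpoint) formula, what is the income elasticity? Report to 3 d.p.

1.028

ΔQ = 908.2 − 745 = 163.2; midpoint Q̄ = (745 + 908.2)/2 = 826.6.
ΔI = 13640 − 11250 = 2390; midpoint Ī = (11250 + 13640)/2 = 12445.
η = (ΔQ/Q̄) ÷ (ΔI/Ī) = (163.2/826.6) ÷ (2390/12445) = 1.028.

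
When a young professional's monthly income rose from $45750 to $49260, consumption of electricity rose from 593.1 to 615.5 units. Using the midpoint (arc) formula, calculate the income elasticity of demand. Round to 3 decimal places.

0.502

ΔQ = 615.5 − 593.1 = 22.4; midpoint Q̄ = (593.1 + 615.5)/2 = 604.3.
ΔI = 49260 − 45750 = 3510; midpoint Ī = (45750 + 49260)/2 = 47505.
η = (ΔQ/Q̄) ÷ (ΔI/Ī) = (22.4/604.3) ÷ (3510/47505) = 0.502.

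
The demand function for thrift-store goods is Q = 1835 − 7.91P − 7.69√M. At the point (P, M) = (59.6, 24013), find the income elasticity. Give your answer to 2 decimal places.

-3.47

At P = 59.6, M = 24013: Q = 171.912.
Holding P constant, ∂Q/∂M = -7.69/(2√M) = -0.0248126.
η_M = (∂Q/∂M)·(M/Q) = -0.0248126 × (24013/171.912) = -3.47.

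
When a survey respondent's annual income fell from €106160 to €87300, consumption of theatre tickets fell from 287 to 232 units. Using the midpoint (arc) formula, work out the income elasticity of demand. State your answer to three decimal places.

1.087

ΔQ = 232 − 287 = -55; midpoint Q̄ = (287 + 232)/2 = 259.5.
ΔI = 87300 − 106160 = -18860; midpoint Ī = (106160 + 87300)/2 = 96730.
η = (ΔQ/Q̄) ÷ (ΔI/Ī) = (-55/259.5) ÷ (-18860/96730) = 1.087.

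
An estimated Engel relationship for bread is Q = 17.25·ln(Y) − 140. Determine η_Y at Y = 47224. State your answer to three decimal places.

At Y = 47224: Q = 45.656.
dQ/dY = 17.25/Y = 0.00036528 at this income.
η = (dQ/dY)·(Y/Q) = 0.00036528 × (47224/45.656) = 0.378.

0.378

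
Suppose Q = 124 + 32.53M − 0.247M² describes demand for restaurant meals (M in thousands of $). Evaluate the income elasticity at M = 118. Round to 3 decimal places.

At M = 118: Q = 523.3120.
dQ/dM = 32.53 − 0.494M = -25.76200.
η = (dQ/dM)·(M/Q) = -25.76200 × (118/523.3120) = -5.809.

-5.809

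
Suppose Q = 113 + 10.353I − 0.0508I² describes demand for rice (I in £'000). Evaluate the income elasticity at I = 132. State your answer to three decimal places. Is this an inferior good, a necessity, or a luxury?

At I = 132: Q = 594.4568.
dQ/dI = 10.353 − 0.1016I = -3.05820.
η = (dQ/dI)·(I/Q) = -3.05820 × (132/594.4568) = -0.679.
η < 0 ⇒ inferior good.

-0.679 (inferior good)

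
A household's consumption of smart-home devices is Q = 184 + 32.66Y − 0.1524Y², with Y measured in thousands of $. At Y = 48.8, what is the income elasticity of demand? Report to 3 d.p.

0.613

At Y = 48.8: Q = 1414.8765.
dQ/dY = 32.66 − 0.3048Y = 17.78576.
η = (dQ/dY)·(Y/Q) = 17.78576 × (48.8/1414.8765) = 0.613.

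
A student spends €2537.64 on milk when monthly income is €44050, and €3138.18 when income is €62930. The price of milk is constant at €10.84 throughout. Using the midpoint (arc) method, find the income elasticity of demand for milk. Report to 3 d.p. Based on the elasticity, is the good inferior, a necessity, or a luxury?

0.600 (necessity)

With a constant price, Q₁ = 2537.64/10.84 = 234.100 and Q₂ = 3138.18/10.84 = 289.500 (equivalently, work directly with expenditure since P cancels).
Midpoint %ΔQ = (3138.18 − 2537.64)/2837.91 = 0.21161; midpoint %ΔI = (62930 − 44050)/53490 = 0.35296.
η = 0.21161 / 0.35296 = 0.600.
0 < η < 1 ⇒ necessity.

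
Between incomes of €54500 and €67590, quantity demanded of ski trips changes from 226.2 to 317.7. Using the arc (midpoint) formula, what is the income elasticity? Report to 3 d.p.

1.569

ΔQ = 317.7 − 226.2 = 91.5; midpoint Q̄ = (226.2 + 317.7)/2 = 271.95.
ΔI = 67590 − 54500 = 13090; midpoint Ī = (54500 + 67590)/2 = 61045.
η = (ΔQ/Q̄) ÷ (ΔI/Ī) = (91.5/271.95) ÷ (13090/61045) = 1.569.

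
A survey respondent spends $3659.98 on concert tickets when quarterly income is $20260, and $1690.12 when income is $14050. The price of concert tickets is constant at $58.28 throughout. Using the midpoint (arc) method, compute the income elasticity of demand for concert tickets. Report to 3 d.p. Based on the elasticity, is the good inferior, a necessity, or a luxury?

With a constant price, Q₁ = 3659.98/58.28 = 62.800 and Q₂ = 1690.12/58.28 = 29.000 (equivalently, work directly with expenditure since P cancels).
Midpoint %ΔQ = (1690.12 − 3659.98)/2675.05 = -0.73638; midpoint %ΔI = (14050 − 20260)/17155 = -0.36199.
η = -0.73638 / -0.36199 = 2.034.
η > 1 ⇒ luxury.

2.034 (luxury)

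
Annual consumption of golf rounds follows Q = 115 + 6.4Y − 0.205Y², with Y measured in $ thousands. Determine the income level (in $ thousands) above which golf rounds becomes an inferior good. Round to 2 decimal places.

15.61

dQ/dY = 6.4 − 0.41Y.
The good is inferior where dQ/dY < 0. Setting dQ/dY = 0 gives Y = 6.4 / 0.41 = 15.61.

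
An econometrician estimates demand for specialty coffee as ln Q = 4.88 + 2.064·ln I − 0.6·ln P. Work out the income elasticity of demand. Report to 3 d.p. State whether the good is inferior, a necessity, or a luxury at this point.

In a log-linear demand, the coefficient on ln I is the income elasticity.
So η = 2.064.
η > 1 ⇒ luxury.

2.064 (luxury)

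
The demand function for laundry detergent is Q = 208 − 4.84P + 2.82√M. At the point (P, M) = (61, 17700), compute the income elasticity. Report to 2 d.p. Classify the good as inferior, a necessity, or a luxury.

At P = 61, M = 17700: Q = 287.937.
Holding P constant, ∂Q/∂M = 2.82/(2√M) = 0.0105982.
η_M = (∂Q/∂M)·(M/Q) = 0.0105982 × (17700/287.937) = 0.65.
Since 0 < η < 1, this is a necessity.

0.65 (necessity)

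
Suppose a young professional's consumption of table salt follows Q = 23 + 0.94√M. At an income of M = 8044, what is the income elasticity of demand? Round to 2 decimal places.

0.39

At M = 8044: Q = 107.307.
dQ/dM = 0.94/(2√M) = 0.00524037 at this income.
η = (dQ/dM)·(M/Q) = 0.00524037 × (8044/107.307) = 0.39.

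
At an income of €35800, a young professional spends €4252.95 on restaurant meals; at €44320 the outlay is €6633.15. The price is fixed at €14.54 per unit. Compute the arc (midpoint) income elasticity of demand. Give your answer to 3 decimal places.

2.056

With a constant price, Q₁ = 4252.95/14.54 = 292.500 and Q₂ = 6633.15/14.54 = 456.200 (equivalently, work directly with expenditure since P cancels).
Midpoint %ΔQ = (6633.15 − 4252.95)/5443.05 = 0.43729; midpoint %ΔI = (44320 − 35800)/40060 = 0.21268.
η = 0.43729 / 0.21268 = 2.056.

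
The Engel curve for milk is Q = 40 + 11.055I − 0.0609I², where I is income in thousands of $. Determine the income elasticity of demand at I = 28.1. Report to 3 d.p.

At I = 28.1: Q = 302.5583.
dQ/dI = 11.055 − 0.1218I = 7.63242.
η = (dQ/dI)·(I/Q) = 7.63242 × (28.1/302.5583) = 0.709.

0.709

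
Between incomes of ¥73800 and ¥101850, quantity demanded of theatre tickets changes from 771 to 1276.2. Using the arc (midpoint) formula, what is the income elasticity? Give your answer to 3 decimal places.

ΔQ = 1276.2 − 771 = 505.2; midpoint Q̄ = (771 + 1276.2)/2 = 1023.6.
ΔI = 101850 − 73800 = 28050; midpoint Ī = (73800 + 101850)/2 = 87825.
η = (ΔQ/Q̄) ÷ (ΔI/Ī) = (505.2/1023.6) ÷ (28050/87825) = 1.545.

1.545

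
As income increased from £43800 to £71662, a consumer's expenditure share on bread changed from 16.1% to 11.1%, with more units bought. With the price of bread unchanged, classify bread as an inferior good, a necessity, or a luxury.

Quantity rises but the budget share falls as income rises, so 0 < η < 1.

necessity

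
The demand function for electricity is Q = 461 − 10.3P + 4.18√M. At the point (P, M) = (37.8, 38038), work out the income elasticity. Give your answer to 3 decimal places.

At P = 37.8, M = 38038: Q = 886.899.
Holding P constant, ∂Q/∂M = 4.18/(2√M) = 0.0107161.
η_M = (∂Q/∂M)·(M/Q) = 0.0107161 × (38038/886.899) = 0.460.

0.460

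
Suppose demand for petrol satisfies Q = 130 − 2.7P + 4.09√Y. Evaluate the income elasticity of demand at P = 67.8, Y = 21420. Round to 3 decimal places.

At P = 67.8, Y = 21420: Q = 545.535.
Holding P constant, ∂Q/∂Y = 4.09/(2√Y) = 0.0139728.
η_Y = (∂Q/∂Y)·(Y/Q) = 0.0139728 × (21420/545.535) = 0.549.

0.549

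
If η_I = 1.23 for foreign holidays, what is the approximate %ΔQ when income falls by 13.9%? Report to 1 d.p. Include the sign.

%ΔQ ≈ η × %ΔI = 1.23 × (-13.9%) = -17.1%.

-17.1%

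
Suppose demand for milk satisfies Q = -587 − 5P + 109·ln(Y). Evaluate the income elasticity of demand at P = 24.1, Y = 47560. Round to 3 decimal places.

At P = 24.1, Y = 47560: Q = 466.402.
Holding P constant, ∂Q/∂Y = 109/Y = 0.00229184.
η_Y = (∂Q/∂Y)·(Y/Q) = 0.00229184 × (47560/466.402) = 0.234.

0.234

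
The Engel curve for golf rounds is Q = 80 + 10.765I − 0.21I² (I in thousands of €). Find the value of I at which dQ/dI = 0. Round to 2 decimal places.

25.63

dQ/dI = 10.765 − 0.42I.
The good is inferior where dQ/dI < 0. Setting dQ/dI = 0 gives I = 10.765 / 0.42 = 25.63.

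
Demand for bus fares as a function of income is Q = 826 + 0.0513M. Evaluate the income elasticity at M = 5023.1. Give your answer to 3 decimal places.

0.238

At M = 5023.1: Q = 1083.685.
dQ/dM = 0.0513.
η = (dQ/dM)·(M/Q) = 0.0513 × (5023.1/1083.685) = 0.238.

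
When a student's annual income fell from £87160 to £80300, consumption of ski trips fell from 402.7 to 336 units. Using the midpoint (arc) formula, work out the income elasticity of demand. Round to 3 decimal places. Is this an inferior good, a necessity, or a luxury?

ΔQ = 336 − 402.7 = -66.7; midpoint Q̄ = (402.7 + 336)/2 = 369.35.
ΔI = 80300 − 87160 = -6860; midpoint Ī = (87160 + 80300)/2 = 83730.
η = (ΔQ/Q̄) ÷ (ΔI/Ī) = (-66.7/369.35) ÷ (-6860/83730) = 2.204.
η > 1 ⇒ luxury.

2.204 (luxury)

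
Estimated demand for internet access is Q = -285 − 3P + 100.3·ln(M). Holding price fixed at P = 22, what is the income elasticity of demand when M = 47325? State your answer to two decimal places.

At P = 22, M = 47325: Q = 728.709.
Holding P constant, ∂Q/∂M = 100.3/M = 0.00211939.
η_M = (∂Q/∂M)·(M/Q) = 0.00211939 × (47325/728.709) = 0.14.

0.14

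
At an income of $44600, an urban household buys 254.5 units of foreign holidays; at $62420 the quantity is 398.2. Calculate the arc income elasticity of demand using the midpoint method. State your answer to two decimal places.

1.32

ΔQ = 398.2 − 254.5 = 143.7; midpoint Q̄ = (254.5 + 398.2)/2 = 326.35.
ΔI = 62420 − 44600 = 17820; midpoint Ī = (44600 + 62420)/2 = 53510.
η = (ΔQ/Q̄) ÷ (ΔI/Ī) = (143.7/326.35) ÷ (17820/53510) = 1.32.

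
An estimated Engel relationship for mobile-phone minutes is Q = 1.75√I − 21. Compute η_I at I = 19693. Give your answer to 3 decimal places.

At I = 19693: Q = 224.581.
dQ/dI = 1.75/(2√I) = 0.00623522 at this income.
η = (dQ/dI)·(I/Q) = 0.00623522 × (19693/224.581) = 0.547.

0.547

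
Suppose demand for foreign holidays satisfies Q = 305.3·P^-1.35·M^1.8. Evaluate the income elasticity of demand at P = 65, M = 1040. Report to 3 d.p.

1.800

For a multiplicative demand Q = A·P^α·M^β, the income elasticity is β everywhere.
Here β = 1.8, so η = 1.800.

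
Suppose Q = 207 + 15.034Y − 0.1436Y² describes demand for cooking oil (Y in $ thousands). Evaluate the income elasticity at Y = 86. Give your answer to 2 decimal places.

-1.90

At Y = 86: Q = 437.8584.
dQ/dY = 15.034 − 0.2872Y = -9.66520.
η = (dQ/dY)·(Y/Q) = -9.66520 × (86/437.8584) = -1.90.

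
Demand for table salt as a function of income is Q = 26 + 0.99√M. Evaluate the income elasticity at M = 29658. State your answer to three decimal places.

0.434

At M = 29658: Q = 196.493.
dQ/dM = 0.99/(2√M) = 0.00287431 at this income.
η = (dQ/dM)·(M/Q) = 0.00287431 × (29658/196.493) = 0.434.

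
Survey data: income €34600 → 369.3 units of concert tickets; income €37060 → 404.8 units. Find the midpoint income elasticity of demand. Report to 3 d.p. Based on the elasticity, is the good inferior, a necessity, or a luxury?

ΔQ = 404.8 − 369.3 = 35.5; midpoint Q̄ = (369.3 + 404.8)/2 = 387.05.
ΔI = 37060 − 34600 = 2460; midpoint Ī = (34600 + 37060)/2 = 35830.
η = (ΔQ/Q̄) ÷ (ΔI/Ī) = (35.5/387.05) ÷ (2460/35830) = 1.336.
η > 1 ⇒ luxury.

1.336 (luxury)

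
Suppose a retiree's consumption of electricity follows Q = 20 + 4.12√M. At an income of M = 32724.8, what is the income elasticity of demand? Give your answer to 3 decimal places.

At M = 32724.8: Q = 765.308.
dQ/dM = 4.12/(2√M) = 0.0113875 at this income.
η = (dQ/dM)·(M/Q) = 0.0113875 × (32724.8/765.308) = 0.487.

0.487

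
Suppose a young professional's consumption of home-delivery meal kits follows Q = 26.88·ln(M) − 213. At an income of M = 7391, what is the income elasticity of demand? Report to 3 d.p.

At M = 7391: Q = 26.448.
dQ/dM = 26.88/M = 0.00363686 at this income.
η = (dQ/dM)·(M/Q) = 0.00363686 × (7391/26.448) = 1.016.

1.016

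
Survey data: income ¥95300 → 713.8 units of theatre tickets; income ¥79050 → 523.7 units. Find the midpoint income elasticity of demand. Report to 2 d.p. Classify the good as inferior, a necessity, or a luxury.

ΔQ = 523.7 − 713.8 = -190.1; midpoint Q̄ = (713.8 + 523.7)/2 = 618.75.
ΔI = 79050 − 95300 = -16250; midpoint Ī = (95300 + 79050)/2 = 87175.
η = (ΔQ/Q̄) ÷ (ΔI/Ī) = (-190.1/618.75) ÷ (-16250/87175) = 1.65.
η > 1 ⇒ luxury.

1.65 (luxury)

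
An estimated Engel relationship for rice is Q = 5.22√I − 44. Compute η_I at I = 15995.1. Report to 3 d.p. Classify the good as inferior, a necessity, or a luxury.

0.536 (necessity)

At I = 15995.1: Q = 616.182.
dQ/dI = 5.22/(2√I) = 0.020637 at this income.
η = (dQ/dI)·(I/Q) = 0.020637 × (15995.1/616.182) = 0.536.
Since 0 < η < 1, the good is a necessity.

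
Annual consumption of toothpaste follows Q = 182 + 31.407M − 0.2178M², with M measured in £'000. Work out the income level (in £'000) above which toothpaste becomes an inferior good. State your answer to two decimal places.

72.10

dQ/dM = 31.407 − 0.4356M.
The good is inferior where dQ/dM < 0. Setting dQ/dM = 0 gives M = 31.407 / 0.4356 = 72.10.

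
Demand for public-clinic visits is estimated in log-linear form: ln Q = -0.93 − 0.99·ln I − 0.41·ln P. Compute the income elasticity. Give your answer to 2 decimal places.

-0.99

In a log-linear demand, the coefficient on ln I is the income elasticity.
So η = -0.99.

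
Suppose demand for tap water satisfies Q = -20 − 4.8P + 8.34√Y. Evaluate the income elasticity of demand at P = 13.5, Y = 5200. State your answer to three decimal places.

0.582

At P = 13.5, Y = 5200: Q = 516.606.
Holding P constant, ∂Q/∂Y = 8.34/(2√Y) = 0.0578275.
η_Y = (∂Q/∂Y)·(Y/Q) = 0.0578275 × (5200/516.606) = 0.582.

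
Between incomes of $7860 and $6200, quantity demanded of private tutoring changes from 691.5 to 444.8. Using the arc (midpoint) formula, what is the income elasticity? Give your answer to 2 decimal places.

ΔQ = 444.8 − 691.5 = -246.7; midpoint Q̄ = (691.5 + 444.8)/2 = 568.15.
ΔI = 6200 − 7860 = -1660; midpoint Ī = (7860 + 6200)/2 = 7030.
η = (ΔQ/Q̄) ÷ (ΔI/Ī) = (-246.7/568.15) ÷ (-1660/7030) = 1.84.

1.84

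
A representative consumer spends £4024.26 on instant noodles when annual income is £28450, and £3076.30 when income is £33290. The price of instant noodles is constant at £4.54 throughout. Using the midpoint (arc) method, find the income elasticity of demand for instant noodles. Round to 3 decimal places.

-1.703

With a constant price, Q₁ = 4024.26/4.54 = 886.401 and Q₂ = 3076.30/4.54 = 677.599 (equivalently, work directly with expenditure since P cancels).
Midpoint %ΔQ = (3076.30 − 4024.26)/3550.28 = -0.26701; midpoint %ΔI = (33290 − 28450)/30870 = 0.15679.
η = -0.26701 / 0.15679 = -1.703.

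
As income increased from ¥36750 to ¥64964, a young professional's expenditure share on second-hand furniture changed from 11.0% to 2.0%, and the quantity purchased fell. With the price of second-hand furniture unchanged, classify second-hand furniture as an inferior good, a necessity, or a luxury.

inferior good

Quantity demanded falls as income rises, so η < 0.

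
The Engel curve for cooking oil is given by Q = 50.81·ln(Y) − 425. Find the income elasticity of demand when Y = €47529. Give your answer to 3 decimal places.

At Y = 47529: Q = 122.178.
dQ/dY = 50.81/Y = 0.00106903 at this income.
η = (dQ/dY)·(Y/Q) = 0.00106903 × (47529/122.178) = 0.416.

0.416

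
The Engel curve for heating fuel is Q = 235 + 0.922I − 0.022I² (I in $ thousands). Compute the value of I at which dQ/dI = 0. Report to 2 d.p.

dQ/dI = 0.922 − 0.044I.
The good is inferior where dQ/dI < 0. Setting dQ/dI = 0 gives I = 0.922 / 0.044 = 20.95.

20.95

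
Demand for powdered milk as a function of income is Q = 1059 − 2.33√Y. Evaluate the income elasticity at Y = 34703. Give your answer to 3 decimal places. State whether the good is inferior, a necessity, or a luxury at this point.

At Y = 34703: Q = 624.950.
dQ/dY = -2.33/(2√Y) = -0.00625378 at this income.
η = (dQ/dY)·(Y/Q) = -0.00625378 × (34703/624.950) = -0.347.
Since η < 0, the good is an inferior good.

-0.347 (inferior good)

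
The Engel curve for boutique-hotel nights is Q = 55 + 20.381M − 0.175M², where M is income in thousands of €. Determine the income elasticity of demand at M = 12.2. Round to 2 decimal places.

0.71

At M = 12.2: Q = 277.6012.
dQ/dM = 20.381 − 0.35M = 16.11100.
η = (dQ/dM)·(M/Q) = 16.11100 × (12.2/277.6012) = 0.71.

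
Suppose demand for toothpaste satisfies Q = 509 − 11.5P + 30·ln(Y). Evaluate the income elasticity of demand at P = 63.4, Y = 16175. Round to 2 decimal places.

0.42

At P = 63.4, Y = 16175: Q = 70.637.
Holding P constant, ∂Q/∂Y = 30/Y = 0.00185471.
η_Y = (∂Q/∂Y)·(Y/Q) = 0.00185471 × (16175/70.637) = 0.42.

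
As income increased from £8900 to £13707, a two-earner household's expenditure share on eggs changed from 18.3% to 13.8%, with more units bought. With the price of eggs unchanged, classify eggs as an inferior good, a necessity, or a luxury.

necessity

Quantity rises but the budget share falls as income rises, so 0 < η < 1.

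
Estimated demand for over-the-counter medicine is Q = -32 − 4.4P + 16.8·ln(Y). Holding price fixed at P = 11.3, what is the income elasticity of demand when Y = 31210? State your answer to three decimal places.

0.182

At P = 11.3, Y = 31210: Q = 92.135.
Holding P constant, ∂Q/∂Y = 16.8/Y = 0.000538289.
η_Y = (∂Q/∂Y)·(Y/Q) = 0.000538289 × (31210/92.135) = 0.182.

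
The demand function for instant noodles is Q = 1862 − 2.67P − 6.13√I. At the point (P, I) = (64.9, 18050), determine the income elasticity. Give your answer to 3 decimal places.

At P = 64.9, I = 18050: Q = 865.150.
Holding P constant, ∂Q/∂I = -6.13/(2√I) = -0.0228135.
η_I = (∂Q/∂I)·(I/Q) = -0.0228135 × (18050/865.150) = -0.476.

-0.476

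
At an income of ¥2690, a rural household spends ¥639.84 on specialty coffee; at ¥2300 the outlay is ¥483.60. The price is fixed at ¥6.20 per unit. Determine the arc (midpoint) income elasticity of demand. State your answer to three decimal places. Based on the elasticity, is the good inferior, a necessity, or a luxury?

With a constant price, Q₁ = 639.84/6.20 = 103.200 and Q₂ = 483.60/6.20 = 78.000 (equivalently, work directly with expenditure since P cancels).
Midpoint %ΔQ = (483.60 − 639.84)/561.72 = -0.27815; midpoint %ΔI = (2300 − 2690)/2495 = -0.15631.
η = -0.27815 / -0.15631 = 1.779.
η > 1 ⇒ luxury.

1.779 (luxury)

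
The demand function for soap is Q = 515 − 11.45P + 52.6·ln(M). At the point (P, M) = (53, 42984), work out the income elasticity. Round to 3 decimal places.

At P = 53, M = 42984: Q = 469.317.
Holding P constant, ∂Q/∂M = 52.6/M = 0.00122371.
η_M = (∂Q/∂M)·(M/Q) = 0.00122371 × (42984/469.317) = 0.112.

0.112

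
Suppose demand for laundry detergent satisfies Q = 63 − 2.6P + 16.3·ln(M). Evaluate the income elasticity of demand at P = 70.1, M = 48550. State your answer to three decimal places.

At P = 70.1, M = 48550: Q = 56.623.
Holding P constant, ∂Q/∂M = 16.3/M = 0.000335736.
η_M = (∂Q/∂M)·(M/Q) = 0.000335736 × (48550/56.623) = 0.288.

0.288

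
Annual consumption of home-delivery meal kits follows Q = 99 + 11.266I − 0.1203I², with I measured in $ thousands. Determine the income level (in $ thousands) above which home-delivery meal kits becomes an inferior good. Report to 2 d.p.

dQ/dI = 11.266 − 0.2406I.
The good is inferior where dQ/dI < 0. Setting dQ/dI = 0 gives I = 11.266 / 0.2406 = 46.82.

46.82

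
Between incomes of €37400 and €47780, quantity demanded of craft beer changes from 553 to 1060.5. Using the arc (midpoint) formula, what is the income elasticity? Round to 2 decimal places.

2.58

ΔQ = 1060.5 − 553 = 507.5; midpoint Q̄ = (553 + 1060.5)/2 = 806.75.
ΔI = 47780 − 37400 = 10380; midpoint Ī = (37400 + 47780)/2 = 42590.
η = (ΔQ/Q̄) ÷ (ΔI/Ī) = (507.5/806.75) ÷ (10380/42590) = 2.58.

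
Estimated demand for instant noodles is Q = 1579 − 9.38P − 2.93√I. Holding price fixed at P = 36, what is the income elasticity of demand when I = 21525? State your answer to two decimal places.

-0.26

At P = 36, I = 21525: Q = 811.448.
Holding P constant, ∂Q/∂I = -2.93/(2√I) = -0.00998541.
η_I = (∂Q/∂I)·(I/Q) = -0.00998541 × (21525/811.448) = -0.26.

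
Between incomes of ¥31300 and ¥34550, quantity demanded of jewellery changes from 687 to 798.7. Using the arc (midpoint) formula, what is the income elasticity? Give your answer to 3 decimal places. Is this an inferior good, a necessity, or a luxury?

ΔQ = 798.7 − 687 = 111.7; midpoint Q̄ = (687 + 798.7)/2 = 742.85.
ΔI = 34550 − 31300 = 3250; midpoint Ī = (31300 + 34550)/2 = 32925.
η = (ΔQ/Q̄) ÷ (ΔI/Ī) = (111.7/742.85) ÷ (3250/32925) = 1.523.
η > 1 ⇒ luxury.

1.523 (luxury)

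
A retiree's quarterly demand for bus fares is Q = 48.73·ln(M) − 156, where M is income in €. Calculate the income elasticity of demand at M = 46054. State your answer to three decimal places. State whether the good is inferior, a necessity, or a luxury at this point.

At M = 46054: Q = 367.242.
dQ/dM = 48.73/M = 0.00105811 at this income.
η = (dQ/dM)·(M/Q) = 0.00105811 × (46054/367.242) = 0.133.
Since 0 < η < 1, the good is a necessity.

0.133 (necessity)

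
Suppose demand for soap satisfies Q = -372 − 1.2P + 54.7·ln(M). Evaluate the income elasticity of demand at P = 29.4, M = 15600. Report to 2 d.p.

0.45

At P = 29.4, M = 15600: Q = 120.850.
Holding P constant, ∂Q/∂M = 54.7/M = 0.00350641.
η_M = (∂Q/∂M)·(M/Q) = 0.00350641 × (15600/120.850) = 0.45.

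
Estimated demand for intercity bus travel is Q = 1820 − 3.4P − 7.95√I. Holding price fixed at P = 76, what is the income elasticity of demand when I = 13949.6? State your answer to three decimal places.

At P = 76, I = 13949.6: Q = 622.638.
Holding P constant, ∂Q/∂I = -7.95/(2√I) = -0.0336555.
η_I = (∂Q/∂I)·(I/Q) = -0.0336555 × (13949.6/622.638) = -0.754.

-0.754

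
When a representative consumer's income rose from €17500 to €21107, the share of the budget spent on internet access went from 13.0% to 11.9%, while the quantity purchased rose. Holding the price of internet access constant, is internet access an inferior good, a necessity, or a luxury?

Quantity rises but the budget share falls as income rises, so 0 < η < 1.

necessity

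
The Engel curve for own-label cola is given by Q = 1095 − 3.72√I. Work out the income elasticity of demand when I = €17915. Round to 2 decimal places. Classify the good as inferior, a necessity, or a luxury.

At I = 17915: Q = 597.089.
dQ/dI = -3.72/(2√I) = -0.0138965 at this income.
η = (dQ/dI)·(I/Q) = -0.0138965 × (17915/597.089) = -0.42.
Since η < 0, the good is an inferior good.

-0.42 (inferior good)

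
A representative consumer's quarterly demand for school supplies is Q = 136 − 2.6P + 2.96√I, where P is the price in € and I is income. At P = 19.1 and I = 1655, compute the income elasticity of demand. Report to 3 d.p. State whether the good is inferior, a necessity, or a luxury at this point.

At P = 19.1, I = 1655: Q = 206.758.
Holding P constant, ∂Q/∂I = 2.96/(2√I) = 0.03638.
η_I = (∂Q/∂I)·(I/Q) = 0.03638 × (1655/206.758) = 0.291.
Since 0 < η < 1, this is a necessity.

0.291 (necessity)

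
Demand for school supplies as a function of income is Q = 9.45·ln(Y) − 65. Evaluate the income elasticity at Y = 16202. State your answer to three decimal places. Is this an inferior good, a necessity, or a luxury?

0.355 (necessity)

At Y = 16202: Q = 26.598.
dQ/dY = 9.45/Y = 0.000583261 at this income.
η = (dQ/dY)·(Y/Q) = 0.000583261 × (16202/26.598) = 0.355.
Since 0 < η < 1, the good is a necessity.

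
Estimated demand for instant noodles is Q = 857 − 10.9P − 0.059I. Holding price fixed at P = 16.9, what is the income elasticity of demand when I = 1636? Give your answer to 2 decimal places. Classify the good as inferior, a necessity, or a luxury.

-0.17 (inferior good)

At P = 16.9, I = 1636: Q = 576.266.
Holding P constant, ∂Q/∂I = −0.059.
η_I = (∂Q/∂I)·(I/Q) = -0.059 × (1636/576.266) = -0.17.
Since η < 0, this is an inferior good.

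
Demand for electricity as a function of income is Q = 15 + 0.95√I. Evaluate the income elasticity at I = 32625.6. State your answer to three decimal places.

0.460

At I = 32625.6: Q = 186.594.
dQ/dI = 0.95/(2√I) = 0.00262975 at this income.
η = (dQ/dI)·(I/Q) = 0.00262975 × (32625.6/186.594) = 0.460.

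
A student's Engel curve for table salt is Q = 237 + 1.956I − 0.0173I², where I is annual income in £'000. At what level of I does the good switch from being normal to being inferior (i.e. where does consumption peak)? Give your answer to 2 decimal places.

dQ/dI = 1.956 − 0.0346I.
The good is inferior where dQ/dI < 0. Setting dQ/dI = 0 gives I = 1.956 / 0.0346 = 56.53.

56.53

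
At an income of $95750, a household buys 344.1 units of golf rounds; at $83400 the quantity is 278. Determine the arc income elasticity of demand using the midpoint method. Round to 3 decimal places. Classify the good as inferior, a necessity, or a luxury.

1.541 (luxury)

ΔQ = 278 − 344.1 = -66.1; midpoint Q̄ = (344.1 + 278)/2 = 311.05.
ΔI = 83400 − 95750 = -12350; midpoint Ī = (95750 + 83400)/2 = 89575.
η = (ΔQ/Q̄) ÷ (ΔI/Ī) = (-66.1/311.05) ÷ (-12350/89575) = 1.541.
η > 1 ⇒ luxury.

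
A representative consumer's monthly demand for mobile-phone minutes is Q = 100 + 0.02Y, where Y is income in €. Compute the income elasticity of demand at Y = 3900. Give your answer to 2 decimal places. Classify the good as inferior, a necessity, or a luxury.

0.44 (necessity)

At Y = 3900: Q = 178.000.
dQ/dY = 0.02.
η = (dQ/dY)·(Y/Q) = 0.02 × (3900/178.000) = 0.44.
Since 0 < η < 1, the good is a necessity.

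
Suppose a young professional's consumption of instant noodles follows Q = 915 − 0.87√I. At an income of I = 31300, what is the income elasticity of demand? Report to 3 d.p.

At I = 31300: Q = 761.081.
dQ/dI = -0.87/(2√I) = -0.00245877 at this income.
η = (dQ/dI)·(I/Q) = -0.00245877 × (31300/761.081) = -0.101.

-0.101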